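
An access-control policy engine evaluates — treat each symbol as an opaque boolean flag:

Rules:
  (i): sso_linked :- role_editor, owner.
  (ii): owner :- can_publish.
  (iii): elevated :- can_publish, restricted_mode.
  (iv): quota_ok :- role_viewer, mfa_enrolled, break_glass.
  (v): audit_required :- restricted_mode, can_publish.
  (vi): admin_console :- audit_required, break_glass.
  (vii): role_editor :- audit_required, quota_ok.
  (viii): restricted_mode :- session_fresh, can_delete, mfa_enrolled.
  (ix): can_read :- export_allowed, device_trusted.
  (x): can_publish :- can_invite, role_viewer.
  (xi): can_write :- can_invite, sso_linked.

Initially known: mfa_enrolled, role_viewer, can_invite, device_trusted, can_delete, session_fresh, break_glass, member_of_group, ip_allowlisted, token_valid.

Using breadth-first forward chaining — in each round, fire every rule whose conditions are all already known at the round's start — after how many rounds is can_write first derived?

5

[1] (iv) [quota_ok :- role_viewer, mfa_enrolled, break_glass.]; (viii) [restricted_mode :- session_fresh, can_delete, mfa_enrolled.]; (x) [can_publish :- can_invite, role_viewer.]. ⇒ new: quota_ok, restricted_mode, can_publish.
[2] (ii) [owner :- can_publish.]; (iii) [elevated :- can_publish, restricted_mode.]; (v) [audit_required :- restricted_mode, can_publish.]. ⇒ new: owner, elevated, audit_required.
[3] (vi) [admin_console :- audit_required, break_glass.]; (vii) [role_editor :- audit_required, quota_ok.]. ⇒ new: admin_console, role_editor.
[4] (i) [sso_linked :- role_editor, owner.]. ⇒ new: sso_linked.
[5] (xi) [can_write :- can_invite, sso_linked.]. ⇒ new: can_write.
can_write first appears in round 5.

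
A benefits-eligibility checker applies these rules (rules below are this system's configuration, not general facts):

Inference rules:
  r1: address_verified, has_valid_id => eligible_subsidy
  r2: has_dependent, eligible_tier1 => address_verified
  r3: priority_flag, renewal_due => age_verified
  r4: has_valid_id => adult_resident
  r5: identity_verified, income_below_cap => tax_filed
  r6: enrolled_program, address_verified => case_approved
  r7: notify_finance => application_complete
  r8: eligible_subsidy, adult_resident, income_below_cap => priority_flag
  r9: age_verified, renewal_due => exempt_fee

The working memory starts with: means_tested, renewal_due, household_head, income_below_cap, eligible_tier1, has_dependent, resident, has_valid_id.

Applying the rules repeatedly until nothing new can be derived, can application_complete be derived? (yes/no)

[1] r2 [has_dependent, eligible_tier1 => address_verified]; r4 [has_valid_id => adult_resident]. ⇒ new: address_verified, adult_resident.
[2] r1 [address_verified, has_valid_id => eligible_subsidy]. ⇒ new: eligible_subsidy.
[3] r8 [eligible_subsidy, adult_resident, income_below_cap => priority_flag]. ⇒ new: priority_flag.
[4] r3 [priority_flag, renewal_due => age_verified]. ⇒ new: age_verified.
[5] r9 [age_verified, renewal_due => exempt_fee]. ⇒ new: exempt_fee.
Fixed point reached. application_complete is concluded only by r7; r7 needs notify_finance (never derived).

no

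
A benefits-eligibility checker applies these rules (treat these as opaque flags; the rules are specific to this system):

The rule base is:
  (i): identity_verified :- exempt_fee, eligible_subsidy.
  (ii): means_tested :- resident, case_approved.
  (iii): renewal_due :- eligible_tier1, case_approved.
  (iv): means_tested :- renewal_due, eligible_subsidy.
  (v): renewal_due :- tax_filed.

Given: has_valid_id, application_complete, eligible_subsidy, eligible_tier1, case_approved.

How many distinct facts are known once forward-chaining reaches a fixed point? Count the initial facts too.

[1] (iii) [renewal_due :- eligible_tier1, case_approved.]. ⇒ new: renewal_due.
[2] (iv) [means_tested :- renewal_due, eligible_subsidy.]. ⇒ new: means_tested.
Closure: {application_complete, case_approved, eligible_subsidy, eligible_tier1, has_valid_id, means_tested, renewal_due} — 7 facts.

7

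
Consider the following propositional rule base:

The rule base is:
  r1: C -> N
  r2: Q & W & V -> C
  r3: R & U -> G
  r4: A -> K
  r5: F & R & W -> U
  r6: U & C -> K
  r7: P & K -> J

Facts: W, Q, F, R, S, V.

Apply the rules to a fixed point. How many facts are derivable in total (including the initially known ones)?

11

Round 1: r2 [Q & W & V -> C]; r5 [F & R & W -> U]. Adds C, U.
Round 2: r1 [C -> N]; r3 [R & U -> G]; r6 [U & C -> K]. Adds N, G, K.
Closure: {C, F, G, K, N, Q, R, S, U, V, W} — 11 facts.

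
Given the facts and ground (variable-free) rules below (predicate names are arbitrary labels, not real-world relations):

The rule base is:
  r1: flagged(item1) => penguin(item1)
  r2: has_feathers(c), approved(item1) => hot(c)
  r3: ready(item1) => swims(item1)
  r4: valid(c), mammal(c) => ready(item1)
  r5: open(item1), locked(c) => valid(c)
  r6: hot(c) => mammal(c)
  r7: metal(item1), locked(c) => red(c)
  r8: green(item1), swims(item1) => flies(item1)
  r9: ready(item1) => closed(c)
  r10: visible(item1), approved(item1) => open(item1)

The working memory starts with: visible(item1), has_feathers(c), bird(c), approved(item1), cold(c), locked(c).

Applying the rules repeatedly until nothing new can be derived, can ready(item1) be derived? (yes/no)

yes

Round 1: r2 [has_feathers(c), approved(item1) => hot(c)]; r10 [visible(item1), approved(item1) => open(item1)]. Adds hot(c), open(item1).
Round 2: r5 [open(item1), locked(c) => valid(c)]; r6 [hot(c) => mammal(c)]. Adds valid(c), mammal(c).
Round 3: r4 [valid(c), mammal(c) => ready(item1)]. Adds ready(item1).
Round 4: r3 [ready(item1) => swims(item1)]; r9 [ready(item1) => closed(c)]. Adds swims(item1), closed(c).
ready(item1) appears in round 3, so it is derivable.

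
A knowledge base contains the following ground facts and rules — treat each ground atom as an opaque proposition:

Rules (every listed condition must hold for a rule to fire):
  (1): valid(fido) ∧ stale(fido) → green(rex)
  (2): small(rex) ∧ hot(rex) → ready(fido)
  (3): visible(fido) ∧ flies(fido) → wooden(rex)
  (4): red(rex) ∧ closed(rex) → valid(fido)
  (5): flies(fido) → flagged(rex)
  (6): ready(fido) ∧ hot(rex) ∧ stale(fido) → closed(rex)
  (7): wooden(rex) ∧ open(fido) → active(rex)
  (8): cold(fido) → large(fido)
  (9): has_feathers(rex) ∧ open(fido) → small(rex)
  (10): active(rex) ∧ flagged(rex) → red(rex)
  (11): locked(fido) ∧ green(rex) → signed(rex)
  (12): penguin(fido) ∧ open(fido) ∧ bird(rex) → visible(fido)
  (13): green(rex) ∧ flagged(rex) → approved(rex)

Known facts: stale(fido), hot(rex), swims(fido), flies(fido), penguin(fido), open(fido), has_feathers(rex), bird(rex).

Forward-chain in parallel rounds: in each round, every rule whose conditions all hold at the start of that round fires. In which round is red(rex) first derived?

4

Round 1: (5) [flies(fido) → flagged(rex)]; (9) [has_feathers(rex) ∧ open(fido) → small(rex)]; (12) [penguin(fido) ∧ open(fido) ∧ bird(rex) → visible(fido)]. Adds flagged(rex), small(rex), visible(fido).
Round 2: (2) [small(rex) ∧ hot(rex) → ready(fido)]; (3) [visible(fido) ∧ flies(fido) → wooden(rex)]. Adds ready(fido), wooden(rex).
Round 3: (6) [ready(fido) ∧ hot(rex) ∧ stale(fido) → closed(rex)]; (7) [wooden(rex) ∧ open(fido) → active(rex)]. Adds closed(rex), active(rex).
Round 4: (10) [active(rex) ∧ flagged(rex) → red(rex)]. Adds red(rex).
red(rex) first appears in round 4.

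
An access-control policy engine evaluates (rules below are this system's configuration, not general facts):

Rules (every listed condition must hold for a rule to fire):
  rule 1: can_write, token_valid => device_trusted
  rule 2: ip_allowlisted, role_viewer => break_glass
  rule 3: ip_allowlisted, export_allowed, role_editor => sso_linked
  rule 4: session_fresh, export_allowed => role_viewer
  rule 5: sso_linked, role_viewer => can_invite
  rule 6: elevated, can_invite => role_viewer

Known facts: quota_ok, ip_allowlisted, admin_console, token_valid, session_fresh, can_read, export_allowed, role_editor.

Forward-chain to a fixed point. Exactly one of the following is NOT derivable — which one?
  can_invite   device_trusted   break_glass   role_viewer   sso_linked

device_trusted

Round 1: rule 3 [ip_allowlisted, export_allowed, role_editor => sso_linked]; rule 4 [session_fresh, export_allowed => role_viewer]. New: sso_linked, role_viewer.
Round 2: rule 2 [ip_allowlisted, role_viewer => break_glass]; rule 5 [sso_linked, role_viewer => can_invite]. New: break_glass, can_invite.
Derived: break_glass (round 2), role_viewer (round 1), can_invite (round 2), sso_linked (round 1). device_trusted never appears in any round.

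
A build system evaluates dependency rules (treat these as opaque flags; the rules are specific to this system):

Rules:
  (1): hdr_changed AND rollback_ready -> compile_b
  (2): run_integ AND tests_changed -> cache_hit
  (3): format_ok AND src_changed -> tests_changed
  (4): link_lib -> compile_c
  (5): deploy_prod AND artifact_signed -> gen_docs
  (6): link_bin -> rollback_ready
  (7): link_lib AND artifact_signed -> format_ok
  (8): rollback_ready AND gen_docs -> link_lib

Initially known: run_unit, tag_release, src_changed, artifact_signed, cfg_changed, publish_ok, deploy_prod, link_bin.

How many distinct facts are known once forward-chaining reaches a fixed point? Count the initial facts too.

14

[1] (5) [deploy_prod AND artifact_signed -> gen_docs]; (6) [link_bin -> rollback_ready]. ⇒ new: gen_docs, rollback_ready.
[2] (8) [rollback_ready AND gen_docs -> link_lib]. ⇒ new: link_lib.
[3] (4) [link_lib -> compile_c]; (7) [link_lib AND artifact_signed -> format_ok]. ⇒ new: compile_c, format_ok.
[4] (3) [format_ok AND src_changed -> tests_changed]. ⇒ new: tests_changed.
Closure: {artifact_signed, cfg_changed, compile_c, deploy_prod, format_ok, gen_docs, link_bin, link_lib, publish_ok, rollback_ready, run_unit, src_changed, tag_release, tests_changed} — 14 facts.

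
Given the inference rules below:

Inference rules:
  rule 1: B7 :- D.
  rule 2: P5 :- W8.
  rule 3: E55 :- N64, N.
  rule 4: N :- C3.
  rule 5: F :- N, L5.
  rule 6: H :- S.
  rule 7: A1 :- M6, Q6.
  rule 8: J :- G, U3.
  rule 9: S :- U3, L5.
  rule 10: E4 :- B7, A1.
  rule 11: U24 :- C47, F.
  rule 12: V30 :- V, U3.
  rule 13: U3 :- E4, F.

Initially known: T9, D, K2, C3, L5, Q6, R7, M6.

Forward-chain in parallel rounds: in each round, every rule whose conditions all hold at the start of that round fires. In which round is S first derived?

[1] rule 1 [B7 :- D.]; rule 4 [N :- C3.]; rule 7 [A1 :- M6, Q6.]. ⇒ new: B7, N, A1.
[2] rule 5 [F :- N, L5.]; rule 10 [E4 :- B7, A1.]. ⇒ new: F, E4.
[3] rule 13 [U3 :- E4, F.]. ⇒ new: U3.
[4] rule 9 [S :- U3, L5.]. ⇒ new: S.
S first appears in round 4.

4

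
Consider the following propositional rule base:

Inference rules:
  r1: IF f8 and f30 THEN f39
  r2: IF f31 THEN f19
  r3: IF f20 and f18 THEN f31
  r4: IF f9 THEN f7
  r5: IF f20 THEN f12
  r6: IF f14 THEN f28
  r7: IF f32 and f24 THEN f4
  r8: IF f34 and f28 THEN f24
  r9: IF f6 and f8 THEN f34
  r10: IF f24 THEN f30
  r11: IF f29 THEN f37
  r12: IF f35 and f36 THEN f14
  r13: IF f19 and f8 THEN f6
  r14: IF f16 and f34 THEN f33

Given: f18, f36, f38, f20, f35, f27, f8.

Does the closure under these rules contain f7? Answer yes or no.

Round 1: r3 [IF f20 and f18 THEN f31]; r5 [IF f20 THEN f12]; r12 [IF f35 and f36 THEN f14]. New: f31, f12, f14.
Round 2: r2 [IF f31 THEN f19]; r6 [IF f14 THEN f28]. New: f19, f28.
Round 3: r13 [IF f19 and f8 THEN f6]. New: f6.
Round 4: r9 [IF f6 and f8 THEN f34]. New: f34.
Round 5: r8 [IF f34 and f28 THEN f24]. New: f24.
Round 6: r10 [IF f24 THEN f30]. New: f30.
Round 7: r1 [IF f8 and f30 THEN f39]. New: f39.
Fixed point reached. f7 is concluded only by r4; r4 needs f9 (never derived).

no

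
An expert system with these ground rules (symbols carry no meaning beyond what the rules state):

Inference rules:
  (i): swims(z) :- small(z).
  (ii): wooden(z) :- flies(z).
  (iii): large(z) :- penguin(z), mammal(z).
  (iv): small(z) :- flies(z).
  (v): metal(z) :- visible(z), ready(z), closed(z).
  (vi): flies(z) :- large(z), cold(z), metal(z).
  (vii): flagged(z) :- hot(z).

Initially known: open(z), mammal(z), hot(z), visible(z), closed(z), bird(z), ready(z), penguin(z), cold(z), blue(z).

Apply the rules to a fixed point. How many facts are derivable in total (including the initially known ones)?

17

Round 1: (iii) [large(z) :- penguin(z), mammal(z).]; (v) [metal(z) :- visible(z), ready(z), closed(z).]; (vii) [flagged(z) :- hot(z).]. Adds large(z), metal(z), flagged(z).
Round 2: (vi) [flies(z) :- large(z), cold(z), metal(z).]. Adds flies(z).
Round 3: (ii) [wooden(z) :- flies(z).]; (iv) [small(z) :- flies(z).]. Adds wooden(z), small(z).
Round 4: (i) [swims(z) :- small(z).]. Adds swims(z).
Closure: {bird(z), blue(z), closed(z), cold(z), flagged(z), flies(z), hot(z), large(z), mammal(z), metal(z), open(z), penguin(z), ready(z), small(z), swims(z), visible(z), wooden(z)} — 17 facts.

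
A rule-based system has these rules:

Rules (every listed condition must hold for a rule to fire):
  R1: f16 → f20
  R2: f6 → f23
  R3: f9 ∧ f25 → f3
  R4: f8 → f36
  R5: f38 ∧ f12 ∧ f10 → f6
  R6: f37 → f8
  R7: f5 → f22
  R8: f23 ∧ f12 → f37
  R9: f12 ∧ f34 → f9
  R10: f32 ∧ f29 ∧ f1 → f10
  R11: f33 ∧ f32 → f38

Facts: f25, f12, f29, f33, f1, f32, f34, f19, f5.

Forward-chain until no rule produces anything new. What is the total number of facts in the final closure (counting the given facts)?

19

[1] R7 [f5 → f22]; R9 [f12 ∧ f34 → f9]; R10 [f32 ∧ f29 ∧ f1 → f10]; R11 [f33 ∧ f32 → f38]. ⇒ new: f22, f9, f10, f38.
[2] R3 [f9 ∧ f25 → f3]; R5 [f38 ∧ f12 ∧ f10 → f6]. ⇒ new: f3, f6.
[3] R2 [f6 → f23]. ⇒ new: f23.
[4] R8 [f23 ∧ f12 → f37]. ⇒ new: f37.
[5] R6 [f37 → f8]. ⇒ new: f8.
[6] R4 [f8 → f36]. ⇒ new: f36.
Closure: {f1, f10, f12, f19, f22, f23, f25, f29, f3, f32, f33, f34, f36, f37, f38, f5, f6, f8, f9} — 19 facts.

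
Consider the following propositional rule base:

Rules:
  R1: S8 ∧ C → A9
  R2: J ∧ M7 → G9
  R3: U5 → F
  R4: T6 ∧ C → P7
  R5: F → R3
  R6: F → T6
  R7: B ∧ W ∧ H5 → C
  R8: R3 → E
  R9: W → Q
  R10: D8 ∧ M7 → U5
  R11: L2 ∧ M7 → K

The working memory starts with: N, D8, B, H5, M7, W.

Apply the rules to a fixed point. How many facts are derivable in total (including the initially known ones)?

Round 1: R7 [B ∧ W ∧ H5 → C]; R9 [W → Q]; R10 [D8 ∧ M7 → U5]. New: C, Q, U5.
Round 2: R3 [U5 → F]. New: F.
Round 3: R5 [F → R3]; R6 [F → T6]. New: R3, T6.
Round 4: R4 [T6 ∧ C → P7]; R8 [R3 → E]. New: P7, E.
Closure: {B, C, D8, E, F, H5, M7, N, P7, Q, R3, T6, U5, W} — 14 facts.

14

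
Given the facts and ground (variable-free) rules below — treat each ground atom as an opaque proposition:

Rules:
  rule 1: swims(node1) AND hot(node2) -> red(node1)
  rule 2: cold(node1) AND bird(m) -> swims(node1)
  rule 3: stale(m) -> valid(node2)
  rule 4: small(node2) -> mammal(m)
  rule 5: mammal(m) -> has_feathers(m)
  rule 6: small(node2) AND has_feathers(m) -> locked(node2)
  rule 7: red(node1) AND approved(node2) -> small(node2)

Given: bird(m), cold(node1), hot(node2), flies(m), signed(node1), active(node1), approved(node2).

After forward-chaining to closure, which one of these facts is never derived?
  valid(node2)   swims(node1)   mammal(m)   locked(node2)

Round 1: rule 2 [cold(node1) AND bird(m) -> swims(node1)]. Adds swims(node1).
Round 2: rule 1 [swims(node1) AND hot(node2) -> red(node1)]. Adds red(node1).
Round 3: rule 7 [red(node1) AND approved(node2) -> small(node2)]. Adds small(node2).
Round 4: rule 4 [small(node2) -> mammal(m)]. Adds mammal(m).
Round 5: rule 5 [mammal(m) -> has_feathers(m)]. Adds has_feathers(m).
Round 6: rule 6 [small(node2) AND has_feathers(m) -> locked(node2)]. Adds locked(node2).
Derived: locked(node2) (round 6), swims(node1) (round 1), mammal(m) (round 4). valid(node2) never appears in any round.

valid(node2)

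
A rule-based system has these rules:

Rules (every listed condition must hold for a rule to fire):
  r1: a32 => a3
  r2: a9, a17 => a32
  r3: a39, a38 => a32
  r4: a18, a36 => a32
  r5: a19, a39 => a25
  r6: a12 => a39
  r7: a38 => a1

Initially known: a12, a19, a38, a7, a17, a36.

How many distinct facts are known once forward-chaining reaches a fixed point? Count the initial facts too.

11

[1] r6 [a12 => a39]; r7 [a38 => a1]. ⇒ new: a39, a1.
[2] r3 [a39, a38 => a32]; r5 [a19, a39 => a25]. ⇒ new: a32, a25.
[3] r1 [a32 => a3]. ⇒ new: a3.
Closure: {a1, a12, a17, a19, a25, a3, a32, a36, a38, a39, a7} — 11 facts.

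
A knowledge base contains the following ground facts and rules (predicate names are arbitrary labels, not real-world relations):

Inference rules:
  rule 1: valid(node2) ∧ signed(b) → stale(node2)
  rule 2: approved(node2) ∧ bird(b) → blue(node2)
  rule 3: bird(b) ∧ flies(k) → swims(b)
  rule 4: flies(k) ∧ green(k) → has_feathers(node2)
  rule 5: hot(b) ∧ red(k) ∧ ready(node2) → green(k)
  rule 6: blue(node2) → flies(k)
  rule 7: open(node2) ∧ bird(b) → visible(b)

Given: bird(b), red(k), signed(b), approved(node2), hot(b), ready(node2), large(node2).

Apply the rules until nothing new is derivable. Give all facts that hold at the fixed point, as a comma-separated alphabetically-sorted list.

[1] rule 2 [approved(node2) ∧ bird(b) → blue(node2)]; rule 5 [hot(b) ∧ red(k) ∧ ready(node2) → green(k)]. ⇒ new: blue(node2), green(k).
[2] rule 6 [blue(node2) → flies(k)]. ⇒ new: flies(k).
[3] rule 3 [bird(b) ∧ flies(k) → swims(b)]; rule 4 [flies(k) ∧ green(k) → has_feathers(node2)]. ⇒ new: swims(b), has_feathers(node2).

approved(node2), bird(b), blue(node2), flies(k), green(k), has_feathers(node2), hot(b), large(node2), ready(node2), red(k), signed(b), swims(b)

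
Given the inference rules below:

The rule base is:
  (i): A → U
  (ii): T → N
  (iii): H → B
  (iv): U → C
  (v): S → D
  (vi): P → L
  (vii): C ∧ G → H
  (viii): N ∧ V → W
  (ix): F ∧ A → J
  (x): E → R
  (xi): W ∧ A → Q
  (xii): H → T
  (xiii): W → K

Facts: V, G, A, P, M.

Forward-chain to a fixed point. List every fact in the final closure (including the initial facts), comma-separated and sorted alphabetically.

A, B, C, G, H, K, L, M, N, P, Q, T, U, V, W

Round 1 fires (i), (vi), giving U, L.
Round 2 fires (iv), giving C.
Round 3 fires (vii), giving H.
Round 4 fires (iii), (xii), giving B, T.
Round 5 fires (ii), giving N.
Round 6 fires (viii), giving W.
Round 7 fires (xi), (xiii), giving Q, K.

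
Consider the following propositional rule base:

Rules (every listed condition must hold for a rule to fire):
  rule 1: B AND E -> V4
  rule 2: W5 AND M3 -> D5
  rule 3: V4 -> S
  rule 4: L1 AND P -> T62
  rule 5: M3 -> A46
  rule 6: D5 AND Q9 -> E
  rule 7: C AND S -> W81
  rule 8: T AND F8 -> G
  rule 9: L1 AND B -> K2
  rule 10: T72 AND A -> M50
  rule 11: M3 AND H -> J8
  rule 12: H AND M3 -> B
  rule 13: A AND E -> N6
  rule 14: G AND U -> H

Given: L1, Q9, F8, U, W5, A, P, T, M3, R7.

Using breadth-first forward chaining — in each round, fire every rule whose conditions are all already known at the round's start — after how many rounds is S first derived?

5

Round 1: rule 2 [W5 AND M3 -> D5]; rule 4 [L1 AND P -> T62]; rule 5 [M3 -> A46]; rule 8 [T AND F8 -> G]. New: D5, T62, A46, G.
Round 2: rule 6 [D5 AND Q9 -> E]; rule 14 [G AND U -> H]. New: E, H.
Round 3: rule 11 [M3 AND H -> J8]; rule 12 [H AND M3 -> B]; rule 13 [A AND E -> N6]. New: J8, B, N6.
Round 4: rule 1 [B AND E -> V4]; rule 9 [L1 AND B -> K2]. New: V4, K2.
Round 5: rule 3 [V4 -> S]. New: S.
S first appears in round 5.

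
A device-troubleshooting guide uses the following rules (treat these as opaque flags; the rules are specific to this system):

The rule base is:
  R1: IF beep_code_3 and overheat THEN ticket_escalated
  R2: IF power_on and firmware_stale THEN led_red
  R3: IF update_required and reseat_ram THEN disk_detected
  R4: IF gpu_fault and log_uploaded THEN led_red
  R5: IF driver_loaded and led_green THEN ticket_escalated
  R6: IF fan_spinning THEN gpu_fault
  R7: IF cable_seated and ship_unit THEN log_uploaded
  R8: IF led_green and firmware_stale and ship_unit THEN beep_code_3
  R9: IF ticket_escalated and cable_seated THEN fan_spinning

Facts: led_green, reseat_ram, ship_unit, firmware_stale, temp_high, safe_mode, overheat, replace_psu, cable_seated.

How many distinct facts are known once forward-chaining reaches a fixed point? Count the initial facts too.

15

Round 1: R7 [IF cable_seated and ship_unit THEN log_uploaded]; R8 [IF led_green and firmware_stale and ship_unit THEN beep_code_3]. Adds log_uploaded, beep_code_3.
Round 2: R1 [IF beep_code_3 and overheat THEN ticket_escalated]. Adds ticket_escalated.
Round 3: R9 [IF ticket_escalated and cable_seated THEN fan_spinning]. Adds fan_spinning.
Round 4: R6 [IF fan_spinning THEN gpu_fault]. Adds gpu_fault.
Round 5: R4 [IF gpu_fault and log_uploaded THEN led_red]. Adds led_red.
Closure: {beep_code_3, cable_seated, fan_spinning, firmware_stale, gpu_fault, led_green, led_red, log_uploaded, overheat, replace_psu, reseat_ram, safe_mode, ship_unit, temp_high, ticket_escalated} — 15 facts.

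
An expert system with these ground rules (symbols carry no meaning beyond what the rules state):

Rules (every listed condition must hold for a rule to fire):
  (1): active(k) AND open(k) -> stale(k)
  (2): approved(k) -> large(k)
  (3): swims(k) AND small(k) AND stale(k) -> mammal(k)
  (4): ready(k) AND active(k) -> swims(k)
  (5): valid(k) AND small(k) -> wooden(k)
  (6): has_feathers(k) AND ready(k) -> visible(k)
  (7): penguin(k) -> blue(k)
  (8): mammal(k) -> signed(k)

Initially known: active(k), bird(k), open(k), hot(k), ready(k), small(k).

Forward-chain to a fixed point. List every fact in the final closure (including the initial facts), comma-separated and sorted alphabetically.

[1] (1) [active(k) AND open(k) -> stale(k)]; (4) [ready(k) AND active(k) -> swims(k)]. ⇒ new: stale(k), swims(k).
[2] (3) [swims(k) AND small(k) AND stale(k) -> mammal(k)]. ⇒ new: mammal(k).
[3] (8) [mammal(k) -> signed(k)]. ⇒ new: signed(k).

active(k), bird(k), hot(k), mammal(k), open(k), ready(k), signed(k), small(k), stale(k), swims(k)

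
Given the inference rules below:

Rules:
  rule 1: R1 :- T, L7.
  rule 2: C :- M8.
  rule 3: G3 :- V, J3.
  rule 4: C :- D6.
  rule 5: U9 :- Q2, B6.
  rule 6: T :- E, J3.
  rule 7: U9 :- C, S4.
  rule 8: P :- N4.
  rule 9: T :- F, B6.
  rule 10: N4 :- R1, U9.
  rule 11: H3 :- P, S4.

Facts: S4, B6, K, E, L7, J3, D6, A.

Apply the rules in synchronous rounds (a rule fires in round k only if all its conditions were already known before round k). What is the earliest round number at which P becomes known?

4

[1] rule 4 [C :- D6.]; rule 6 [T :- E, J3.]. ⇒ new: C, T.
[2] rule 1 [R1 :- T, L7.]; rule 7 [U9 :- C, S4.]. ⇒ new: R1, U9.
[3] rule 10 [N4 :- R1, U9.]. ⇒ new: N4.
[4] rule 8 [P :- N4.]. ⇒ new: P.
P first appears in round 4.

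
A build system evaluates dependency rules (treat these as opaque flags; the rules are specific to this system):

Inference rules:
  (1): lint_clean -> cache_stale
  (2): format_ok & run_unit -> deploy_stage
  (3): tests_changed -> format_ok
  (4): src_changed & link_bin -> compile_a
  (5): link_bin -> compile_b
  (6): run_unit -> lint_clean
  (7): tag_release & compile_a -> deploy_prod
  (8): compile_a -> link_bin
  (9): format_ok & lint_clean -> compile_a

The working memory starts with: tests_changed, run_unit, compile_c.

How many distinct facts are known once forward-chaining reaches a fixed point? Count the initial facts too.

10

Round 1: (3) [tests_changed -> format_ok]; (6) [run_unit -> lint_clean]. New: format_ok, lint_clean.
Round 2: (1) [lint_clean -> cache_stale]; (2) [format_ok & run_unit -> deploy_stage]; (9) [format_ok & lint_clean -> compile_a]. New: cache_stale, deploy_stage, compile_a.
Round 3: (8) [compile_a -> link_bin]. New: link_bin.
Round 4: (5) [link_bin -> compile_b]. New: compile_b.
Closure: {cache_stale, compile_a, compile_b, compile_c, deploy_stage, format_ok, link_bin, lint_clean, run_unit, tests_changed} — 10 facts.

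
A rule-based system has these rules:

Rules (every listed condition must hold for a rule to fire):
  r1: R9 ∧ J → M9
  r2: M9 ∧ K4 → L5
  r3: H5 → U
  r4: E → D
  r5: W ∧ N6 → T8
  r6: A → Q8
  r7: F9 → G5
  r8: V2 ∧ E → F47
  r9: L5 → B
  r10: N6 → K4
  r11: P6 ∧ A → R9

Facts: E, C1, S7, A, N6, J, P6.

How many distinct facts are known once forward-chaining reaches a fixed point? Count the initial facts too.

Round 1 — r4, r6, r10, r11, derive D, Q8, K4, R9.
Round 2 — r1, derive M9.
Round 3 — r2, derive L5.
Round 4 — r9, derive B.
Closure: {A, B, C1, D, E, J, K4, L5, M9, N6, P6, Q8, R9, S7} — 14 facts.

14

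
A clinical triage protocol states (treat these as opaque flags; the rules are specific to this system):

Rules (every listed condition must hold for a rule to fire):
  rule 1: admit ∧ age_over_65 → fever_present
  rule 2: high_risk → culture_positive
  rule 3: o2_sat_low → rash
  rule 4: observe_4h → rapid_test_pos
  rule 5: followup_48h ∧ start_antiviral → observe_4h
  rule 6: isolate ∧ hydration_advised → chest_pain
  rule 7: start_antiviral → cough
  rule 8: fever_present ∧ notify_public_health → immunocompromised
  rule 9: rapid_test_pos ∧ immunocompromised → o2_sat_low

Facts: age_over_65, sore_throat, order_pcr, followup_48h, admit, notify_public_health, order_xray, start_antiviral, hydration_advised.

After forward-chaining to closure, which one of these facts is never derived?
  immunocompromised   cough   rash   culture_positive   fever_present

Round 1: rule 1 [admit ∧ age_over_65 → fever_present]; rule 5 [followup_48h ∧ start_antiviral → observe_4h]; rule 7 [start_antiviral → cough]. New: fever_present, observe_4h, cough.
Round 2: rule 4 [observe_4h → rapid_test_pos]; rule 8 [fever_present ∧ notify_public_health → immunocompromised]. New: rapid_test_pos, immunocompromised.
Round 3: rule 9 [rapid_test_pos ∧ immunocompromised → o2_sat_low]. New: o2_sat_low.
Round 4: rule 3 [o2_sat_low → rash]. New: rash.
Derived: fever_present (round 1), immunocompromised (round 2), rash (round 4), cough (round 1). culture_positive never appears in any round.

culture_positive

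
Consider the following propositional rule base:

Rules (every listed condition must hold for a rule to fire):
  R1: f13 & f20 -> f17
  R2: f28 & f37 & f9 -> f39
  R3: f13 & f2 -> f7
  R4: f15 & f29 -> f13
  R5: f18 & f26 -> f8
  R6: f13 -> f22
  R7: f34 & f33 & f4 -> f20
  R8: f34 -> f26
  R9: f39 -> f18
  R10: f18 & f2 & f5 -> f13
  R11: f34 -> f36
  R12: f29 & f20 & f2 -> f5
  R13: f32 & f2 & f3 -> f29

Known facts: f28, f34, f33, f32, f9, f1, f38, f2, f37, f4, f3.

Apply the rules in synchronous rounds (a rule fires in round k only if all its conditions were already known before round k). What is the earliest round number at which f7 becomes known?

4

Round 1 fires R2, R7, R8, R11, R13, giving f39, f20, f26, f36, f29.
Round 2 fires R9, R12, giving f18, f5.
Round 3 fires R5, R10, giving f8, f13.
Round 4 fires R1, R3, R6, giving f17, f7, f22.
f7 first appears in round 4.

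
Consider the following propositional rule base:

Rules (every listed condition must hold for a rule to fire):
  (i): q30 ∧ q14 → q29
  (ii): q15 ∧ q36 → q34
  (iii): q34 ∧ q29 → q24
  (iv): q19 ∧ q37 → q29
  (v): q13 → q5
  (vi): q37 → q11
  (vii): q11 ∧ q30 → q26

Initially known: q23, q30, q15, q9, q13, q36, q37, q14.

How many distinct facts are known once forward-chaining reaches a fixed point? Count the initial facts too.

14

[1] (i) [q30 ∧ q14 → q29]; (ii) [q15 ∧ q36 → q34]; (v) [q13 → q5]; (vi) [q37 → q11]. ⇒ new: q29, q34, q5, q11.
[2] (iii) [q34 ∧ q29 → q24]; (vii) [q11 ∧ q30 → q26]. ⇒ new: q24, q26.
Closure: {q11, q13, q14, q15, q23, q24, q26, q29, q30, q34, q36, q37, q5, q9} — 14 facts.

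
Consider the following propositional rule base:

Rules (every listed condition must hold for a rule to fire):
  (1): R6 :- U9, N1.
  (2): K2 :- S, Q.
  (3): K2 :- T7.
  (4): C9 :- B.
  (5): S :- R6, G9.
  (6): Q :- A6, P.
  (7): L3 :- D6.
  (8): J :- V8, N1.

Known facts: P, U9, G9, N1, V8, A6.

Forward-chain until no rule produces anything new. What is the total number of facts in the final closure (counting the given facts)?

11

Round 1: (1) [R6 :- U9, N1.]; (6) [Q :- A6, P.]; (8) [J :- V8, N1.]. New: R6, Q, J.
Round 2: (5) [S :- R6, G9.]. New: S.
Round 3: (2) [K2 :- S, Q.]. New: K2.
Closure: {A6, G9, J, K2, N1, P, Q, R6, S, U9, V8} — 11 facts.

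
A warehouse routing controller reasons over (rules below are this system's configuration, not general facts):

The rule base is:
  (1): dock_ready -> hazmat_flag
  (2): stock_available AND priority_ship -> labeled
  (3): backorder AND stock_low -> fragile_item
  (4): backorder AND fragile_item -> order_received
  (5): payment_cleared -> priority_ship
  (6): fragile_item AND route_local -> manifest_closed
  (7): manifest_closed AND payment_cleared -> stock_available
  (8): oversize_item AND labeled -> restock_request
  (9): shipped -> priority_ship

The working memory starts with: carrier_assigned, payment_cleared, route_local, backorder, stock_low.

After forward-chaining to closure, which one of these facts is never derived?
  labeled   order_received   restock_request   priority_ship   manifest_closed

restock_request

Round 1: (3) [backorder AND stock_low -> fragile_item]; (5) [payment_cleared -> priority_ship]. New: fragile_item, priority_ship.
Round 2: (4) [backorder AND fragile_item -> order_received]; (6) [fragile_item AND route_local -> manifest_closed]. New: order_received, manifest_closed.
Round 3: (7) [manifest_closed AND payment_cleared -> stock_available]. New: stock_available.
Round 4: (2) [stock_available AND priority_ship -> labeled]. New: labeled.
Derived: order_received (round 2), manifest_closed (round 2), priority_ship (round 1), labeled (round 4). restock_request never appears in any round.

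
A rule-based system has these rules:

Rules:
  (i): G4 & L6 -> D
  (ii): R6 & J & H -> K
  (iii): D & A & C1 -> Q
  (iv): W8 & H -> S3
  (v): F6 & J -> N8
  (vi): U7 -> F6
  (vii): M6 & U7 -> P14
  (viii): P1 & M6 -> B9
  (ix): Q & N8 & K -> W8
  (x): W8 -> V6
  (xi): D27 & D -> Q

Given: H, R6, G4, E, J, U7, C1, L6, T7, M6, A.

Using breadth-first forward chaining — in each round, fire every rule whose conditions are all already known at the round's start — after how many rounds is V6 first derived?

Round 1 fires (i), (ii), (vi), (vii), giving D, K, F6, P14.
Round 2 fires (iii), (v), giving Q, N8.
Round 3 fires (ix), giving W8.
Round 4 fires (iv), (x), giving S3, V6.
V6 first appears in round 4.

4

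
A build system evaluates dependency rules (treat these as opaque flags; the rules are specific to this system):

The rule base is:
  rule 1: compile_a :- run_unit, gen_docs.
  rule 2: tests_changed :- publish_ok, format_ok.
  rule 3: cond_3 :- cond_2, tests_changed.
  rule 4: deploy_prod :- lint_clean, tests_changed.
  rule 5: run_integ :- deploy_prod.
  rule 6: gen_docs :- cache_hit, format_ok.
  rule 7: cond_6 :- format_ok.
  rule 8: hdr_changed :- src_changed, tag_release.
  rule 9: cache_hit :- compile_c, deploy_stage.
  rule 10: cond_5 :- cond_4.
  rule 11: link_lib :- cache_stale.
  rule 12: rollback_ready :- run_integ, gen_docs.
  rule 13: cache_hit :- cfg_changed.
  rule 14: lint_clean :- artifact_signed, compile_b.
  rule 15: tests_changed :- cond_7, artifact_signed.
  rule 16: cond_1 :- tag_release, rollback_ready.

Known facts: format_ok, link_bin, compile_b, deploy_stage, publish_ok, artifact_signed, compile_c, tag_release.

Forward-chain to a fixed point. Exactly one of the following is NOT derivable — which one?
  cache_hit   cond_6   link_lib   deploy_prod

link_lib

Round 1: rule 2 [tests_changed :- publish_ok, format_ok.]; rule 7 [cond_6 :- format_ok.]; rule 9 [cache_hit :- compile_c, deploy_stage.]; rule 14 [lint_clean :- artifact_signed, compile_b.]. Adds tests_changed, cond_6, cache_hit, lint_clean.
Round 2: rule 4 [deploy_prod :- lint_clean, tests_changed.]; rule 6 [gen_docs :- cache_hit, format_ok.]. Adds deploy_prod, gen_docs.
Round 3: rule 5 [run_integ :- deploy_prod.]. Adds run_integ.
Round 4: rule 12 [rollback_ready :- run_integ, gen_docs.]. Adds rollback_ready.
Round 5: rule 16 [cond_1 :- tag_release, rollback_ready.]. Adds cond_1.
Derived: cache_hit (round 1), cond_6 (round 1), deploy_prod (round 2). link_lib never appears in any round.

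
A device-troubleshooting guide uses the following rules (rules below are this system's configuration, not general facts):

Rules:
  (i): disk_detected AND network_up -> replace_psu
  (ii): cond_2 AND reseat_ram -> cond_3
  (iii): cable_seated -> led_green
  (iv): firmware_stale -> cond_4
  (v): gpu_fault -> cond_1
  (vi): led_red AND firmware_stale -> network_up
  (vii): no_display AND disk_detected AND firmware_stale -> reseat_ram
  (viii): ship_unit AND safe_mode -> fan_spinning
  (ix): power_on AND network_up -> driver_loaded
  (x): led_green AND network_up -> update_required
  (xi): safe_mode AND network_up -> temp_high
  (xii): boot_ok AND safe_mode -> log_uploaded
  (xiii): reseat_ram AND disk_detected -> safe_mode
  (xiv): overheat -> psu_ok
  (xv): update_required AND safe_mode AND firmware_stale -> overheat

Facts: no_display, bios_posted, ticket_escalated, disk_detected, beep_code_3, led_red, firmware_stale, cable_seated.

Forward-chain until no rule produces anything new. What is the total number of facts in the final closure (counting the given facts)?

Round 1: (iii) [cable_seated -> led_green]; (iv) [firmware_stale -> cond_4]; (vi) [led_red AND firmware_stale -> network_up]; (vii) [no_display AND disk_detected AND firmware_stale -> reseat_ram]. Adds led_green, cond_4, network_up, reseat_ram.
Round 2: (i) [disk_detected AND network_up -> replace_psu]; (x) [led_green AND network_up -> update_required]; (xiii) [reseat_ram AND disk_detected -> safe_mode]. Adds replace_psu, update_required, safe_mode.
Round 3: (xi) [safe_mode AND network_up -> temp_high]; (xv) [update_required AND safe_mode AND firmware_stale -> overheat]. Adds temp_high, overheat.
Round 4: (xiv) [overheat -> psu_ok]. Adds psu_ok.
Closure: {beep_code_3, bios_posted, cable_seated, cond_4, disk_detected, firmware_stale, led_green, led_red, network_up, no_display, overheat, psu_ok, replace_psu, reseat_ram, safe_mode, temp_high, ticket_escalated, update_required} — 18 facts.

18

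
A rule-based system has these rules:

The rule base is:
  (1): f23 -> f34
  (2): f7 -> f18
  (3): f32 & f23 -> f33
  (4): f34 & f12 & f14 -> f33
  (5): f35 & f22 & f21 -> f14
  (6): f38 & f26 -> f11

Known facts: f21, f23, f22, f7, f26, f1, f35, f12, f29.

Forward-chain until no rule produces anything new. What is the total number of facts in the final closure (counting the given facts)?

[1] (1) [f23 -> f34]; (2) [f7 -> f18]; (5) [f35 & f22 & f21 -> f14]. ⇒ new: f34, f18, f14.
[2] (4) [f34 & f12 & f14 -> f33]. ⇒ new: f33.
Closure: {f1, f12, f14, f18, f21, f22, f23, f26, f29, f33, f34, f35, f7} — 13 facts.

13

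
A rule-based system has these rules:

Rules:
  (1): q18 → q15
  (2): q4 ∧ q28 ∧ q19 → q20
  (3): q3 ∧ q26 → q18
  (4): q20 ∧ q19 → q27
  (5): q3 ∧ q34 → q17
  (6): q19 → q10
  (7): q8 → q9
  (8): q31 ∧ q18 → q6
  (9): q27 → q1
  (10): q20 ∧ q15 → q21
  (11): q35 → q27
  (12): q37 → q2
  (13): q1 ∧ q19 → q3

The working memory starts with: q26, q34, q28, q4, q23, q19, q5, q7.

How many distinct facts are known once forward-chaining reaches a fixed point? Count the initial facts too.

Round 1: (2) [q4 ∧ q28 ∧ q19 → q20]; (6) [q19 → q10]. New: q20, q10.
Round 2: (4) [q20 ∧ q19 → q27]. New: q27.
Round 3: (9) [q27 → q1]. New: q1.
Round 4: (13) [q1 ∧ q19 → q3]. New: q3.
Round 5: (3) [q3 ∧ q26 → q18]; (5) [q3 ∧ q34 → q17]. New: q18, q17.
Round 6: (1) [q18 → q15]. New: q15.
Round 7: (10) [q20 ∧ q15 → q21]. New: q21.
Closure: {q1, q10, q15, q17, q18, q19, q20, q21, q23, q26, q27, q28, q3, q34, q4, q5, q7} — 17 facts.

17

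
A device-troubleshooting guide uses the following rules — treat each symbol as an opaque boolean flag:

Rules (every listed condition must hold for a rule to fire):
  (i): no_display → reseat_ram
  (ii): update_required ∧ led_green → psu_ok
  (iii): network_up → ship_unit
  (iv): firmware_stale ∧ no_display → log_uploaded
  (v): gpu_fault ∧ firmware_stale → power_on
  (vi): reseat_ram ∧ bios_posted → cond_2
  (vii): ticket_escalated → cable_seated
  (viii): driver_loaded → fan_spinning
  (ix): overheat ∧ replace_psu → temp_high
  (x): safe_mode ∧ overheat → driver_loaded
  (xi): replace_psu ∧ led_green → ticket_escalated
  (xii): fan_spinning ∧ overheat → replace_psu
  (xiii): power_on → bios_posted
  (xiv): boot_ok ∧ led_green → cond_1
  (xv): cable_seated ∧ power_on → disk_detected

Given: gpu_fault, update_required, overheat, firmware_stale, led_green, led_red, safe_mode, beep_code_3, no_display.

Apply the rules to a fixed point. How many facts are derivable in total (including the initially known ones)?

Round 1 fires (i), (ii), (iv), (v), (x), giving reseat_ram, psu_ok, log_uploaded, power_on, driver_loaded.
Round 2 fires (viii), (xiii), giving fan_spinning, bios_posted.
Round 3 fires (vi), (xii), giving cond_2, replace_psu.
Round 4 fires (ix), (xi), giving temp_high, ticket_escalated.
Round 5 fires (vii), giving cable_seated.
Round 6 fires (xv), giving disk_detected.
Closure: {beep_code_3, bios_posted, cable_seated, cond_2, disk_detected, driver_loaded, fan_spinning, firmware_stale, gpu_fault, led_green, led_red, log_uploaded, no_display, overheat, power_on, psu_ok, replace_psu, reseat_ram, safe_mode, temp_high, ticket_escalated, update_required} — 22 facts.

22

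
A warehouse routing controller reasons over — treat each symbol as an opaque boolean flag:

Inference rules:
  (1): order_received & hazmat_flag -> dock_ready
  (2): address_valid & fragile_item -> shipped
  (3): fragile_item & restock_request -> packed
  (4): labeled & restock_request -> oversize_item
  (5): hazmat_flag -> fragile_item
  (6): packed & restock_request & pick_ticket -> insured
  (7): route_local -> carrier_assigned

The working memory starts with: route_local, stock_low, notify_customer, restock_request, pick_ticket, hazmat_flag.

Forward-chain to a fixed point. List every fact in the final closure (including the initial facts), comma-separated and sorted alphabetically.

[1] (5) [hazmat_flag -> fragile_item]; (7) [route_local -> carrier_assigned]. ⇒ new: fragile_item, carrier_assigned.
[2] (3) [fragile_item & restock_request -> packed]. ⇒ new: packed.
[3] (6) [packed & restock_request & pick_ticket -> insured]. ⇒ new: insured.

carrier_assigned, fragile_item, hazmat_flag, insured, notify_customer, packed, pick_ticket, restock_request, route_local, stock_low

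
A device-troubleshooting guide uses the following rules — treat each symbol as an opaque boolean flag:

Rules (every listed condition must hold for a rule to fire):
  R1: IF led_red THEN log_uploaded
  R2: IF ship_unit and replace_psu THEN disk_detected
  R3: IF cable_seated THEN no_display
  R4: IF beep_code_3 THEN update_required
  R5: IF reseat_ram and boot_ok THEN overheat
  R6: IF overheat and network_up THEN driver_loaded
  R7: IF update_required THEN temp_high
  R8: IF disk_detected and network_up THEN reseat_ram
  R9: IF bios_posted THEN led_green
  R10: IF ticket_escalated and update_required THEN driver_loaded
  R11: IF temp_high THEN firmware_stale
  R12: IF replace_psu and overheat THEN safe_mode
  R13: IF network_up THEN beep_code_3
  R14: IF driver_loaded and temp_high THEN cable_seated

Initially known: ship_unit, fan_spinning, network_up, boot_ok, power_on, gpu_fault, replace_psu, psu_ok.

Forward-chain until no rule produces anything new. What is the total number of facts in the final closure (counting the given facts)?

19

Round 1 — R2, R13, derive disk_detected, beep_code_3.
Round 2 — R4, R8, derive update_required, reseat_ram.
Round 3 — R5, R7, derive overheat, temp_high.
Round 4 — R6, R11, R12, derive driver_loaded, firmware_stale, safe_mode.
Round 5 — R14, derive cable_seated.
Round 6 — R3, derive no_display.
Closure: {beep_code_3, boot_ok, cable_seated, disk_detected, driver_loaded, fan_spinning, firmware_stale, gpu_fault, network_up, no_display, overheat, power_on, psu_ok, replace_psu, reseat_ram, safe_mode, ship_unit, temp_high, update_required} — 19 facts.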